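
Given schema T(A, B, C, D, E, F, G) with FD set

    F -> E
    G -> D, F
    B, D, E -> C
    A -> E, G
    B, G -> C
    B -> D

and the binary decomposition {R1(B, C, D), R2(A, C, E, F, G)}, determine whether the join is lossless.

No

Common attributes: R1 ∩ R2 = {C}.
No dependency enlarges {C}, so (C)⁺ = {C}.
The closure contains neither all of R1 = {B, C, D} nor all of R2 = {A, C, E, F, G}, so the common attributes are not a superkey of either fragment. The join is lossy.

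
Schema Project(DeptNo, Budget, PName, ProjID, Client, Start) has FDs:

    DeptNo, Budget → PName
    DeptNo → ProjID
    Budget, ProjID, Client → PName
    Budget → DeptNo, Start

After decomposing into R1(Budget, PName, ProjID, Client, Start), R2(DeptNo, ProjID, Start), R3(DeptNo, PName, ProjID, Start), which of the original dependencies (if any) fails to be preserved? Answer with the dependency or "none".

Check Budget → DeptNo, Start: no single fragment contains all of {DeptNo, Budget, Start}, and the restricted closure of {Budget} across the fragments never reaches {DeptNo, Start}.
DeptNo, Budget → PName is preserved.
DeptNo → ProjID is preserved.
Budget, ProjID, Client → PName is preserved.

Budget → DeptNo, Start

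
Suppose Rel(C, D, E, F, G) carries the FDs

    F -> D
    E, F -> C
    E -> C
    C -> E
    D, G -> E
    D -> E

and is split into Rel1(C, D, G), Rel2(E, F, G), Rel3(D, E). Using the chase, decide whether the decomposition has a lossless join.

No

Chase test. Columns are C, D, E, F, G; row i has aⱼ where attribute j ∈ Reli, else bᵢⱼ.
Initial tableau (one row per fragment):
  row 1: a1 a2 b13 b14 a5
  row 2: b21 b22 a3 a4 a5
  row 3: b31 a2 a3 b34 b35
Rows 2 and 3 agree on E; apply E→C and equate their C entries.
Rows 1 and 3 agree on D; apply D→E and equate their E entries.
Rows 1 and 2 agree on E; apply E→C and equate their C entries.
No row becomes fully distinguished — the join is lossy.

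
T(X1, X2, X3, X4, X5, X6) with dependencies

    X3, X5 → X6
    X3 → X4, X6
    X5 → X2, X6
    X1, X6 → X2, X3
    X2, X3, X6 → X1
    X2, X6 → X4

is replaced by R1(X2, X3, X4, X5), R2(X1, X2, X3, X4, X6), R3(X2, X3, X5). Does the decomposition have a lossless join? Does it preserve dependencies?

lossless but not dependency-preserving

Lossless test (chase): Rows 1 and 3 agree on X3, X5; apply X3, X5→X6 and equate their X6 entries. Rows 1 and 2 agree on X3; apply X3→X4, X6 and equate their X4, X6 entries. Rows 1 and 3 agree on X3; apply X3→X4, X6 and equate their X4, X6 entries. Rows 1 and 2 agree on X2, X3, X6; apply X2, X3, X6→X1 and equate their X1 entries. Rows 1 and 3 agree on X2, X3, X6; apply X2, X3, X6→X1 and equate their X1 entries. Row 1 is now all distinguished symbols — the join is lossless.
Dependency preservation: the restricted closure of {X5} across the fragments never reaches {X2, X6}, so X5 → X2, X6 cannot be enforced without a join — not preserved.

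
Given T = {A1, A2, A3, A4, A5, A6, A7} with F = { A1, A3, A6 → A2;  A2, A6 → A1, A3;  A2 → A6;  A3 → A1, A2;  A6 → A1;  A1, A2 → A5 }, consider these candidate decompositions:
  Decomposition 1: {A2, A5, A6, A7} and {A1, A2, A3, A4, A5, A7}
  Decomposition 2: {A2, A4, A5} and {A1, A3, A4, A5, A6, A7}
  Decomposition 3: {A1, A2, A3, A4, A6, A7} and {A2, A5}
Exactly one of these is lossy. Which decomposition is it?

Decomposition 1: common = {A2, A5, A7}, closure = {A1, A2, A3, A5, A6, A7} → lossless.
Decomposition 2: common = {A4, A5}, closure = {A4, A5} → lossy.
Decomposition 3: common = {A2}, closure = {A1, A2, A3, A5, A6} → lossless.

Decomposition 2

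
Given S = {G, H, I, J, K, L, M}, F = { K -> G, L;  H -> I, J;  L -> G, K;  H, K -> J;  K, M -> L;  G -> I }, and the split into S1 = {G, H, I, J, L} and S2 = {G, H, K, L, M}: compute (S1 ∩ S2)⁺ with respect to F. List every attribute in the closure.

S1 ∩ S2 = {G, H, L}.
H → I, J applies, adding I, J
L → G, K applies, adding K
Closure: {G, H, I, J, K, L}.

G, H, I, J, K, L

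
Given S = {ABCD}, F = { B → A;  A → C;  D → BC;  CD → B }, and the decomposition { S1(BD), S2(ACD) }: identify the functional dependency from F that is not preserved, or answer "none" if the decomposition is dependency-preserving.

B → A

Check B → A: no single fragment contains all of {AB}, and the restricted closure of {B} across the fragments never reaches {A}.
A → C is preserved.
D → BC is preserved.
CD → B is preserved.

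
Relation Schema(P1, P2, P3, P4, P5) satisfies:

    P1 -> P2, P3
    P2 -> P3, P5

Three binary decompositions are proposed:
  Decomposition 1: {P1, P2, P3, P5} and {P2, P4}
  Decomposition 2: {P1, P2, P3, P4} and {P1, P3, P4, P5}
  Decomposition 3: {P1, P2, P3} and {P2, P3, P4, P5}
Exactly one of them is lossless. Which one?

Decomposition 2

Decomposition 1: common = {P2}, closure = {P2, P3, P5} → lossy.
Decomposition 2: common = {P1, P3, P4}, closure = {P1, P2, P3, P4, P5} → lossless.
Decomposition 3: common = {P2, P3}, closure = {P2, P3, P5} → lossy.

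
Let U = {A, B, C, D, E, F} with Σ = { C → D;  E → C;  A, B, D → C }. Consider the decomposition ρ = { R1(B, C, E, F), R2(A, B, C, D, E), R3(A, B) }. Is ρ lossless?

Chase test. Columns are A, B, C, D, E, F; row i has aⱼ where attribute j ∈ Ri, else bᵢⱼ.
Initial tableau (one row per fragment):
  row 1: b11 a2 a3 b14 a5 a6
  row 2: a1 a2 a3 a4 a5 b26
  row 3: a1 a2 b33 b34 b35 b36
Rows 1 and 2 agree on C; apply C→D and equate their D entries.
No row becomes fully distinguished — the join is lossy.

No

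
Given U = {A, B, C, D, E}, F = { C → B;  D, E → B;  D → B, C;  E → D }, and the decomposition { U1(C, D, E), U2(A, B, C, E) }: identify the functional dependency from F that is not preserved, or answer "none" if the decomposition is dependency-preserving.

C → B lies within U2.
D, E → B: restricted closure across fragments reaches B.
D → B, C: restricted closure across fragments reaches B, C.
E → D lies within U1.
Every dependency is enforceable on the fragments, so the decomposition is dependency-preserving.

none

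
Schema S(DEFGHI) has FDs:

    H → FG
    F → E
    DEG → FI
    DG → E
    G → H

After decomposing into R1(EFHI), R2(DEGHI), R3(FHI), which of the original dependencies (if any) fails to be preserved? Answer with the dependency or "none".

H → FG: restricted closure across fragments reaches FG.
F → E lies within R1.
DEG → FI: restricted closure across fragments reaches FI.
DG → E lies within R2.
G → H lies within R2.
Every dependency is enforceable on the fragments, so the decomposition is dependency-preserving.

none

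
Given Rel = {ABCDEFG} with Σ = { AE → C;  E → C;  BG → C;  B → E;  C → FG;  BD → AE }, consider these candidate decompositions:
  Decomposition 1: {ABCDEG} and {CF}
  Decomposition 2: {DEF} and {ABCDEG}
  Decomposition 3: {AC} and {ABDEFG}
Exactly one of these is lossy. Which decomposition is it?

Decomposition 3

Decomposition 1: common = {C}, closure = {CFG} → lossless.
Decomposition 2: common = {DE}, closure = {CDEFG} → lossless.
Decomposition 3: common = {A}, closure = {A} → lossy.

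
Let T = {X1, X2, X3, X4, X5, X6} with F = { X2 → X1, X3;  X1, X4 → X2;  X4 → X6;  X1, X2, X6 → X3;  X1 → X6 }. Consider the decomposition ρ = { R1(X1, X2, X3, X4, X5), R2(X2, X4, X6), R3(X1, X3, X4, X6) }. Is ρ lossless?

Chase test. Columns are X1, X2, X3, X4, X5, X6; row i has aⱼ where attribute j ∈ Ri, else bᵢⱼ.
Initial tableau (one row per fragment):
  row 1: a1 a2 a3 a4 a5 b16
  row 2: b21 a2 b23 a4 b25 a6
  row 3: a1 b32 a3 a4 b35 a6
Rows 1 and 2 agree on X2; apply X2→X1, X3 and equate their X1, X3 entries.
Rows 1 and 3 agree on X1, X4; apply X1, X4→X2 and equate their X2 entries.
Rows 1 and 2 agree on X4; apply X4→X6 and equate their X6 entries.
Row 1 is now all distinguished symbols — the join is lossless.

Yes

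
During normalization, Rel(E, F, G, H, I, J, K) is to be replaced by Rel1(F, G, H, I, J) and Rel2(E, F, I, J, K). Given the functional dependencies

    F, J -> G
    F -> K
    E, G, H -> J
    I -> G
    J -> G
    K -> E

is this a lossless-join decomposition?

Common attributes: Rel1 ∩ Rel2 = {F, I, J}.
Closure of {F, I, J}: F, J → G applies, adding G; F → K applies, adding K; K → E applies, adding E. So (F, I, J)⁺ = {E, F, G, I, J, K}.
This closure contains every attribute of Rel2, so Rel1 ∩ Rel2 → Rel2. The join is lossless.

Yes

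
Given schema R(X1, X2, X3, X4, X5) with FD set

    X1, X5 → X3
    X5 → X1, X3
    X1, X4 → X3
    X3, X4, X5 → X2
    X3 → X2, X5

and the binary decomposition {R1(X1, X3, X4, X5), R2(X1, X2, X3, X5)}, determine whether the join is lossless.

Common attributes: R1 ∩ R2 = {X1, X3, X5}.
Closure of {X1, X3, X5}: X3 → X2, X5 applies, adding X2. So (X1, X3, X5)⁺ = {X1, X2, X3, X5}.
This closure contains every attribute of R2, so R1 ∩ R2 → R2. The join is lossless.

Yes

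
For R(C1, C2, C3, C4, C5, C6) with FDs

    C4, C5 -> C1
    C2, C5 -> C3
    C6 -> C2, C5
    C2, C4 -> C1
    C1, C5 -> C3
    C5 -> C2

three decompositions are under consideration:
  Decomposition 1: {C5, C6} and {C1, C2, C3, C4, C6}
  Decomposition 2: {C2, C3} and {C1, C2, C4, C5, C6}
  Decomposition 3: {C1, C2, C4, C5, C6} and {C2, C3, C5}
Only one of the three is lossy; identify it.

Decomposition 2

Decomposition 1: common = {C6}, closure = {C2, C3, C5, C6} → lossless.
Decomposition 2: common = {C2}, closure = {C2} → lossy.
Decomposition 3: common = {C2, C5}, closure = {C2, C3, C5} → lossless.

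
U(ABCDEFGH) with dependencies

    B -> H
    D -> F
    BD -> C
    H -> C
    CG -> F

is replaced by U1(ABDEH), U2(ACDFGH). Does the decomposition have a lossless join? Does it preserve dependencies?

Lossless test: (ADH)⁺ = {ACDFH}, which is a superkey of neither fragment — lossy.
Dependency preservation: BD → C is not contained in any single fragment, but the restricted closure of its left-hand side across the fragments still reaches the right-hand side; the remaining FDs each lie inside some fragment. All dependencies are preserved.

lossy but dependency-preserving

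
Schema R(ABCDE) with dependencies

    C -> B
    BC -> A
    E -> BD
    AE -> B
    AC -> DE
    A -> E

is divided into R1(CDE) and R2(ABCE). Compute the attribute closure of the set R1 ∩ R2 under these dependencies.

R1 ∩ R2 = {CE}.
C → B applies, adding B
BC → A applies, adding A
E → BD applies, adding D
Closure: {ABCDE}.

ABCDE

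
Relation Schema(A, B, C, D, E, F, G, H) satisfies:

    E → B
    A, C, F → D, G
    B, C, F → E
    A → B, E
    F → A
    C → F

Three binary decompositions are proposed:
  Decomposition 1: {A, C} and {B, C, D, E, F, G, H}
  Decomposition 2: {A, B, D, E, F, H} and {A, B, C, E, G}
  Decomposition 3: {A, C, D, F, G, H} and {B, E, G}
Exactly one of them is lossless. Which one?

Decomposition 1

Decomposition 1: common = {C}, closure = {A, B, C, D, E, F, G} → lossless.
Decomposition 2: common = {A, B, E}, closure = {A, B, E} → lossy.
Decomposition 3: common = {G}, closure = {G} → lossy.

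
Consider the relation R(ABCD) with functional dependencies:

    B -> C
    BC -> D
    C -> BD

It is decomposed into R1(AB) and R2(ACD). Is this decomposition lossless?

No

Common attributes: R1 ∩ R2 = {A}.
No dependency enlarges {A}, so (A)⁺ = {A}.
The closure contains neither all of R1 = {AB} nor all of R2 = {ACD}, so the common attributes are not a superkey of either fragment. The join is lossy.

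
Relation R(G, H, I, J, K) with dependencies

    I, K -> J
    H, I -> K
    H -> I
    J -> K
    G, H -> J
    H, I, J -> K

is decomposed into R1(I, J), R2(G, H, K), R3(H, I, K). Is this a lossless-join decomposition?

Chase test. Columns are G, H, I, J, K; row i has aⱼ where attribute j ∈ Ri, else bᵢⱼ.
Initial tableau (one row per fragment):
  row 1: b11 b12 a3 a4 b15
  row 2: a1 a2 b23 b24 a5
  row 3: b31 a2 a3 b34 a5
Rows 2 and 3 agree on H; apply H→I and equate their I entries.
Rows 2 and 3 agree on I, K; apply I, K→J and equate their J entries.
No row becomes fully distinguished — the join is lossy.

No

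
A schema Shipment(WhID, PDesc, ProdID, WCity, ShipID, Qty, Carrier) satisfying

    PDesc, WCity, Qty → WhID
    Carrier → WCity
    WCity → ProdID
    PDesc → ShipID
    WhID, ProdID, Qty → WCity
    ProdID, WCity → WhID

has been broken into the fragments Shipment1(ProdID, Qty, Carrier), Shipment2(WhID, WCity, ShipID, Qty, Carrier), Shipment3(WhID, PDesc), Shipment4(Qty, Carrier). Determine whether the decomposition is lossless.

Chase test. Columns are WhID, PDesc, ProdID, WCity, ShipID, Qty, Carrier; row i has aⱼ where attribute j ∈ Shipmenti, else bᵢⱼ.
Initial tableau (one row per fragment):
  row 1: b11 b12 a3 b14 b15 a6 a7
  row 2: a1 b22 b23 a4 a5 a6 a7
  row 3: a1 a2 b33 b34 b35 b36 b37
  row 4: b41 b42 b43 b44 b45 a6 a7
Rows 1 and 2 agree on Carrier; apply Carrier→WCity and equate their WCity entries.
Rows 1 and 4 agree on Carrier; apply Carrier→WCity and equate their WCity entries.
Rows 1 and 2 agree on WCity; apply WCity→ProdID and equate their ProdID entries.
Rows 1 and 4 agree on WCity; apply WCity→ProdID and equate their ProdID entries.
Rows 1 and 2 agree on ProdID, WCity; apply ProdID, WCity→WhID and equate their WhID entries.
Rows 1 and 4 agree on ProdID, WCity; apply ProdID, WCity→WhID and equate their WhID entries.
No row becomes fully distinguished — the join is lossy.

No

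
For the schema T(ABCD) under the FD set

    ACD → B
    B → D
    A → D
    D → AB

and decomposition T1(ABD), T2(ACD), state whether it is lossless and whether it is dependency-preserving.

Lossless test: (AD)⁺ = {ABD}, which contains all of one fragment — lossless.
Dependency preservation: ACD → B is not contained in any single fragment, but the restricted closure of its left-hand side across the fragments still reaches the right-hand side; the remaining FDs each lie inside some fragment. All dependencies are preserved.

lossless and dependency-preserving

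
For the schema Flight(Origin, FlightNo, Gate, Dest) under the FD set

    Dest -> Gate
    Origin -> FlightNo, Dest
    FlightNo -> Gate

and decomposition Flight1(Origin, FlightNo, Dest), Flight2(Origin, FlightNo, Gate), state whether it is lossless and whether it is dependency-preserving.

lossless but not dependency-preserving

Lossless test: (Origin, FlightNo)⁺ = {Origin, FlightNo, Gate, Dest}, which contains all of one fragment — lossless.
Dependency preservation: the restricted closure of {Dest} across the fragments never reaches {Gate}, so Dest → Gate cannot be enforced without a join — not preserved.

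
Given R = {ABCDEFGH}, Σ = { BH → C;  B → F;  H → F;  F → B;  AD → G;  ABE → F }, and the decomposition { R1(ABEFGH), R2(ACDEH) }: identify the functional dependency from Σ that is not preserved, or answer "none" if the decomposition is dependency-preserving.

AD → G

Check AD → G: no single fragment contains all of {ADG}, and the restricted closure of {AD} across the fragments never reaches {G}.
BH → C is preserved.
B → F is preserved.
H → F is preserved.
F → B is preserved.
ABE → F is preserved.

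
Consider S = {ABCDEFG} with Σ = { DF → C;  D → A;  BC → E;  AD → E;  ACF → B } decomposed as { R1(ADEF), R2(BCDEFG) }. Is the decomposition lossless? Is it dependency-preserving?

Lossless test: (DEF)⁺ = {ABCDEF}, which contains all of one fragment — lossless.
Dependency preservation: the restricted closure of {ACF} across the fragments never reaches {B}, so ACF → B cannot be enforced without a join — not preserved.

lossless but not dependency-preserving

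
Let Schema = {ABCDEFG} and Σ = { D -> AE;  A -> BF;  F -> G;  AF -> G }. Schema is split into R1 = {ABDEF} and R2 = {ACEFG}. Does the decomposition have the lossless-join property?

Common attributes: R1 ∩ R2 = {AEF}.
Closure of {AEF}: A → BF applies, adding B; F → G applies, adding G. So (AEF)⁺ = {ABEFG}.
The closure contains neither all of R1 = {ABDEF} nor all of R2 = {ACEFG}, so the common attributes are not a superkey of either fragment. The join is lossy.

No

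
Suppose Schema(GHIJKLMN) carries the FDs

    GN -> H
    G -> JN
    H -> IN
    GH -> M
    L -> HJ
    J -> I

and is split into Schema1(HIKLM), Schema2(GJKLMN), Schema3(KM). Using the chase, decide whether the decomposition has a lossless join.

Chase test. Columns are GHIJKLMN; row i has aⱼ where attribute j ∈ Schemai, else bᵢⱼ.
Initial tableau (one row per fragment):
  row 1: b11 a2 a3 b14 a5 a6 a7 b18
  row 2: a1 b22 b23 a4 a5 a6 a7 a8
  row 3: b31 b32 b33 b34 a5 b36 a7 b38
Rows 1 and 2 agree on L; apply L→HJ and equate their HJ entries.
Rows 1 and 2 agree on J; apply J→I and equate their I entries.
Rows 1 and 2 agree on H; apply H→IN and equate their IN entries.
Row 2 is now all distinguished symbols — the join is lossless.

Yes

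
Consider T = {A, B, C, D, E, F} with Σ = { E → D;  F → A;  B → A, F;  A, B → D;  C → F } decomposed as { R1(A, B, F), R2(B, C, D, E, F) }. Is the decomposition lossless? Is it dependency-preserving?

lossless and dependency-preserving

Lossless test: (B, F)⁺ = {A, B, D, F}, which contains all of one fragment — lossless.
Dependency preservation: A, B → D is not contained in any single fragment, but the restricted closure of its left-hand side across the fragments still reaches the right-hand side; the remaining FDs each lie inside some fragment. All dependencies are preserved.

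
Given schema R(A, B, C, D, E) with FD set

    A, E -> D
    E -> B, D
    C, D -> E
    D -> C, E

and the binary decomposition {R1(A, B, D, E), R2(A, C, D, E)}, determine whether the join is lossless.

Common attributes: R1 ∩ R2 = {A, D, E}.
Closure of {A, D, E}: E → B, D applies, adding B; D → C, E applies, adding C. So (A, D, E)⁺ = {A, B, C, D, E}.
This closure contains every attribute of R1, so R1 ∩ R2 → R1. The join is lossless.

Yes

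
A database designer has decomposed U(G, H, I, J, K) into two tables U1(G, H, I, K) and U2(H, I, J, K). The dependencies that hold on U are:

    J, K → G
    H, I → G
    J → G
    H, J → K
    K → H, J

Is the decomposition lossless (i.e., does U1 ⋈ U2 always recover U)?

Yes

Common attributes: U1 ∩ U2 = {H, I, K}.
Closure of {H, I, K}: H, I → G applies, adding G; K → H, J applies, adding J. So (H, I, K)⁺ = {G, H, I, J, K}.
This closure contains every attribute of U1, so U1 ∩ U2 → U1. The join is lossless.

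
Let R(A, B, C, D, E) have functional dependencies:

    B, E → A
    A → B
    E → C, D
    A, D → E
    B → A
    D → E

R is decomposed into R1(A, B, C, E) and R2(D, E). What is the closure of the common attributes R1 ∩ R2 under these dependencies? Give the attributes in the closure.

R1 ∩ R2 = {E}.
E → C, D applies, adding C, D
Closure: {C, D, E}.

C, D, E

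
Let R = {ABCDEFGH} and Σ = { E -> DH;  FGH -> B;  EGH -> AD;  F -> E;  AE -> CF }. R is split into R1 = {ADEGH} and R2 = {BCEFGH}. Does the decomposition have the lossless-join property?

Common attributes: R1 ∩ R2 = {EGH}.
Closure of {EGH}: E → DH applies, adding D; EGH → AD applies, adding A; AE → CF applies, adding CF; FGH → B applies, adding B. So (EGH)⁺ = {ABCDEFGH}.
This closure contains every attribute of R1, so R1 ∩ R2 → R1. The join is lossless.

Yes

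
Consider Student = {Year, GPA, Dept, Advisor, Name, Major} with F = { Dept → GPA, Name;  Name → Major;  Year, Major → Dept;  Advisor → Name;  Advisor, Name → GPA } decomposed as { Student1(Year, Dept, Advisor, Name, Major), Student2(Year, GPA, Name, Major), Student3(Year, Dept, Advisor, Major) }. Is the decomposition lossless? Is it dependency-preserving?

Lossless test (chase): Rows 1 and 3 agree on Dept; apply Dept→GPA, Name and equate their GPA, Name entries. Rows 1 and 2 agree on Year, Major; apply Year, Major→Dept and equate their Dept entries. Rows 1 and 2 agree on Dept; apply Dept→GPA, Name and equate their GPA, Name entries. Row 1 is now all distinguished symbols — the join is lossless.
Dependency preservation: the restricted closure of {Dept} across the fragments never reaches {GPA, Name}, so Dept → GPA, Name cannot be enforced without a join — not preserved.

lossless but not dependency-preserving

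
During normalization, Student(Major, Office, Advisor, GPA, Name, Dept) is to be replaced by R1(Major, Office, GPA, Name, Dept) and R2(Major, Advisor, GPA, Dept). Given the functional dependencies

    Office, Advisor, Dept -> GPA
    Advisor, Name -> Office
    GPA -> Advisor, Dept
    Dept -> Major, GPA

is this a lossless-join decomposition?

Yes

Common attributes: R1 ∩ R2 = {Major, GPA, Dept}.
Closure of {Major, GPA, Dept}: GPA → Advisor, Dept applies, adding Advisor. So (Major, GPA, Dept)⁺ = {Major, Advisor, GPA, Dept}.
This closure contains every attribute of R2, so R1 ∩ R2 → R2. The join is lossless.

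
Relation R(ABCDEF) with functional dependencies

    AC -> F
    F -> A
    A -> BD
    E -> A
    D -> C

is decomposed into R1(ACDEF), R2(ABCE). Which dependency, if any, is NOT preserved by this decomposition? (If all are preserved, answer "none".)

AC → F lies within R1.
F → A lies within R1.
A → BD: restricted closure across fragments reaches BD.
E → A lies within R1.
D → C lies within R1.
Every dependency is enforceable on the fragments, so the decomposition is dependency-preserving.

none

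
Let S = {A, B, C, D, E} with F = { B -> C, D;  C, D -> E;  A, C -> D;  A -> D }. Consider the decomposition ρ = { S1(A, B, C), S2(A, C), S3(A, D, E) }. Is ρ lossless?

No

Chase test. Columns are A, B, C, D, E; row i has aⱼ where attribute j ∈ Si, else bᵢⱼ.
Initial tableau (one row per fragment):
  row 1: a1 a2 a3 b14 b15
  row 2: a1 b22 a3 b24 b25
  row 3: a1 b32 b33 a4 a5
Rows 1 and 2 agree on A, C; apply A, C→D and equate their D entries.
Rows 1 and 3 agree on A; apply A→D and equate their D entries.
Rows 1 and 2 agree on C, D; apply C, D→E and equate their E entries.
No row becomes fully distinguished — the join is lossy.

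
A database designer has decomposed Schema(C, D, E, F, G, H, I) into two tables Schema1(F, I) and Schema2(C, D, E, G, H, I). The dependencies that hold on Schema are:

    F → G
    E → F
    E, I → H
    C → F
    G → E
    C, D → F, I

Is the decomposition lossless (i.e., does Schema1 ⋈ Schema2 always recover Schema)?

Common attributes: Schema1 ∩ Schema2 = {I}.
No dependency enlarges {I}, so (I)⁺ = {I}.
The closure contains neither all of Schema1 = {F, I} nor all of Schema2 = {C, D, E, G, H, I}, so the common attributes are not a superkey of either fragment. The join is lossy.

No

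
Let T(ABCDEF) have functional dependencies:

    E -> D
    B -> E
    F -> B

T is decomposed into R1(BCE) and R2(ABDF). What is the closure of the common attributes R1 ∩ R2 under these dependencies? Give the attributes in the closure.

BDE

R1 ∩ R2 = {B}.
B → E applies, adding E
E → D applies, adding D
Closure: {BDE}.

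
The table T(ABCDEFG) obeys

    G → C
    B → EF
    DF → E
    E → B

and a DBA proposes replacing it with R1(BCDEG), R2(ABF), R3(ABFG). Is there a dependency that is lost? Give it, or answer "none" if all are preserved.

DF → E

Check DF → E: no single fragment contains all of {DEF}, and the restricted closure of {DF} across the fragments never reaches {E}.
G → C is preserved.
B → EF is preserved.
E → B is preserved.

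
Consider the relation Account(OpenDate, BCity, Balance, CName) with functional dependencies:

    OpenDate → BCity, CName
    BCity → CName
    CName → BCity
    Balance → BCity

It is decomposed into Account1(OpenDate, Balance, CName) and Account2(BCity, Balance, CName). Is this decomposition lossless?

Yes

Common attributes: Account1 ∩ Account2 = {Balance, CName}.
Closure of {Balance, CName}: CName → BCity applies, adding BCity. So (Balance, CName)⁺ = {BCity, Balance, CName}.
This closure contains every attribute of Account2, so Account1 ∩ Account2 → Account2. The join is lossless.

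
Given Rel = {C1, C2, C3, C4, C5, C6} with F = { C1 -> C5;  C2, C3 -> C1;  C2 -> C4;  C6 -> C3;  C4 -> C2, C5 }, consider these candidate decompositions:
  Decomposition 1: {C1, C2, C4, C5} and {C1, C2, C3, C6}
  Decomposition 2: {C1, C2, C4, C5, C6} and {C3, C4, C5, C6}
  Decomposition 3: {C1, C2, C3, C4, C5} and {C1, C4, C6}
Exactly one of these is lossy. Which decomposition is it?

Decomposition 1: common = {C1, C2}, closure = {C1, C2, C4, C5} → lossless.
Decomposition 2: common = {C4, C5, C6}, closure = {C1, C2, C3, C4, C5, C6} → lossless.
Decomposition 3: common = {C1, C4}, closure = {C1, C2, C4, C5} → lossy.

Decomposition 3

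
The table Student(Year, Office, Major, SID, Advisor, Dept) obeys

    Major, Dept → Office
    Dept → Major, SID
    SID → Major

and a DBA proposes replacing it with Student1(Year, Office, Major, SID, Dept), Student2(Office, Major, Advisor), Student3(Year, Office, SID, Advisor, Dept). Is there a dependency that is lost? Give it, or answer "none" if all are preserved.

none

Major, Dept → Office lies within Student1.
Dept → Major, SID lies within Student1.
SID → Major lies within Student1.
Every dependency is enforceable on the fragments, so the decomposition is dependency-preserving.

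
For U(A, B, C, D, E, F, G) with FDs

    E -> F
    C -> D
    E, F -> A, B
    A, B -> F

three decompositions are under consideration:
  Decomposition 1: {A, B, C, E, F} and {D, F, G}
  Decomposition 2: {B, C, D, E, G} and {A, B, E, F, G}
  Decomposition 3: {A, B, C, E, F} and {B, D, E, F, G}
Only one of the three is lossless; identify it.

Decomposition 2

Decomposition 1: common = {F}, closure = {F} → lossy.
Decomposition 2: common = {B, E, G}, closure = {A, B, E, F, G} → lossless.
Decomposition 3: common = {B, E, F}, closure = {A, B, E, F} → lossy.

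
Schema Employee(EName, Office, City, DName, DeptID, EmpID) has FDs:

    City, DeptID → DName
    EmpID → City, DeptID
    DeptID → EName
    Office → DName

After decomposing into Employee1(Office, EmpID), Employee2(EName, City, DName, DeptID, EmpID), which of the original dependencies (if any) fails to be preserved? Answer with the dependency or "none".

Office → DName

Check Office → DName: no single fragment contains all of {Office, DName}, and the restricted closure of {Office} across the fragments never reaches {DName}.
City, DeptID → DName is preserved.
EmpID → City, DeptID is preserved.
DeptID → EName is preserved.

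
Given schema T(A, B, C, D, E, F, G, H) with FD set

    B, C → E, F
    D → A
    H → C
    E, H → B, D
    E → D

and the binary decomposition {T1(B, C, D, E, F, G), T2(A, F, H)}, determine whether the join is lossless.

Common attributes: T1 ∩ T2 = {F}.
No dependency enlarges {F}, so (F)⁺ = {F}.
The closure contains neither all of T1 = {B, C, D, E, F, G} nor all of T2 = {A, F, H}, so the common attributes are not a superkey of either fragment. The join is lossy.

No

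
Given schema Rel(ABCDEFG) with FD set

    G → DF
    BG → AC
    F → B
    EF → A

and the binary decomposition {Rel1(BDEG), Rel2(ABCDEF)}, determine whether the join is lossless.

Common attributes: Rel1 ∩ Rel2 = {BDE}.
No dependency enlarges {BDE}, so (BDE)⁺ = {BDE}.
The closure contains neither all of Rel1 = {BDEG} nor all of Rel2 = {ABCDEF}, so the common attributes are not a superkey of either fragment. The join is lossy.

No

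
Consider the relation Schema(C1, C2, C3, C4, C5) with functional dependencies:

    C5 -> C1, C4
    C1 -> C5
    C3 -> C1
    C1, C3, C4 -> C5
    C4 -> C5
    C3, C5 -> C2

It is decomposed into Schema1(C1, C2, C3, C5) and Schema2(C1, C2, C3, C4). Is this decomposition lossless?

Common attributes: Schema1 ∩ Schema2 = {C1, C2, C3}.
Closure of {C1, C2, C3}: C1 → C5 applies, adding C5; C5 → C1, C4 applies, adding C4. So (C1, C2, C3)⁺ = {C1, C2, C3, C4, C5}.
This closure contains every attribute of Schema1, so Schema1 ∩ Schema2 → Schema1. The join is lossless.

Yes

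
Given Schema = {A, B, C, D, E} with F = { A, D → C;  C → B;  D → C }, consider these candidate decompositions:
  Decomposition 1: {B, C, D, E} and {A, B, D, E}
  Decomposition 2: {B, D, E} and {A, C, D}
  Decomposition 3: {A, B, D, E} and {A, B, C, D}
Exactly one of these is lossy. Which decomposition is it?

Decomposition 2

Decomposition 1: common = {B, D, E}, closure = {B, C, D, E} → lossless.
Decomposition 2: common = {D}, closure = {B, C, D} → lossy.
Decomposition 3: common = {A, B, D}, closure = {A, B, C, D} → lossless.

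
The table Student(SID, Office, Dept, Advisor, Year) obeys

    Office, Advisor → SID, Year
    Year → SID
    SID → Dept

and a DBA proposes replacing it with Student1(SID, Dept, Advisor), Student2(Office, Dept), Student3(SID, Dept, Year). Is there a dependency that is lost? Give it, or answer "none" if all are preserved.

Check Office, Advisor → SID, Year: no single fragment contains all of {SID, Office, Advisor, Year}, and the restricted closure of {Office, Advisor} across the fragments never reaches {SID, Year}.
Year → SID is preserved.
SID → Dept is preserved.

Office, Advisor → SID, Year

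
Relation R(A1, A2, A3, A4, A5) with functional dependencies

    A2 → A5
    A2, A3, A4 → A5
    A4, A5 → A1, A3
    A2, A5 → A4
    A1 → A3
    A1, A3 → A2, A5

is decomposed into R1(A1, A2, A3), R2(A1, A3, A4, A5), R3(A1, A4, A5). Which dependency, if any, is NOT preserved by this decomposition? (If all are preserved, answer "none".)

none

A2 → A5: restricted closure across fragments reaches A5.
A2, A3, A4 → A5: restricted closure across fragments reaches A5.
A4, A5 → A1, A3 lies within R2.
A2, A5 → A4: restricted closure across fragments reaches A4.
A1 → A3 lies within R1.
A1, A3 → A2, A5: restricted closure across fragments reaches A2, A5.
Every dependency is enforceable on the fragments, so the decomposition is dependency-preserving.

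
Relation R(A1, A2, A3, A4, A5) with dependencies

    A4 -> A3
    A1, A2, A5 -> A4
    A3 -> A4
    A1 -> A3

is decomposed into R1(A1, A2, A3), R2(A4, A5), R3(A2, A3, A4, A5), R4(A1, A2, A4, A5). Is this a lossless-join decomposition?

Yes

Chase test. Columns are A1, A2, A3, A4, A5; row i has aⱼ where attribute j ∈ Ri, else bᵢⱼ.
Initial tableau (one row per fragment):
  row 1: a1 a2 a3 b14 b15
  row 2: b21 b22 b23 a4 a5
  row 3: b31 a2 a3 a4 a5
  row 4: a1 a2 b43 a4 a5
Rows 2 and 3 agree on A4; apply A4→A3 and equate their A3 entries.
Rows 2 and 4 agree on A4; apply A4→A3 and equate their A3 entries.
Rows 1 and 2 agree on A3; apply A3→A4 and equate their A4 entries.
Row 4 is now all distinguished symbols — the join is lossless.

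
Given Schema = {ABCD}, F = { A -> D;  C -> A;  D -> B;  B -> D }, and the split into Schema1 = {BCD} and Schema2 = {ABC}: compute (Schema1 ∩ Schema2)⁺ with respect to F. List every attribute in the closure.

Schema1 ∩ Schema2 = {BC}.
C → A applies, adding A
B → D applies, adding D
Closure: {ABCD}.

ABCD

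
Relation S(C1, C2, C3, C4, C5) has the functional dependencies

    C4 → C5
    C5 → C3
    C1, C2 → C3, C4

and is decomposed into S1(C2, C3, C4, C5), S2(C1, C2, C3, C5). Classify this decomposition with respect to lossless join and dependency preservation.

Lossless test: (C2, C3, C5)⁺ = {C2, C3, C5}, which is a superkey of neither fragment — lossy.
Dependency preservation: the restricted closure of {C1, C2} across the fragments never reaches {C3, C4}, so C1, C2 → C3, C4 cannot be enforced without a join — not preserved.

lossy and not dependency-preserving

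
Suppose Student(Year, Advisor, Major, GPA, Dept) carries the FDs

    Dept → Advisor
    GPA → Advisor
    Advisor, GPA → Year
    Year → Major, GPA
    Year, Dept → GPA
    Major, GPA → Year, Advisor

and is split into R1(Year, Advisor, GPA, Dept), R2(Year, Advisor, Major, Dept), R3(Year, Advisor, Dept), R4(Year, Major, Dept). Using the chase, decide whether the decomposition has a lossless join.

Yes

Chase test. Columns are Year, Advisor, Major, GPA, Dept; row i has aⱼ where attribute j ∈ Ri, else bᵢⱼ.
Initial tableau (one row per fragment):
  row 1: a1 a2 b13 a4 a5
  row 2: a1 a2 a3 b24 a5
  row 3: a1 a2 b33 b34 a5
  row 4: a1 b42 a3 b44 a5
Rows 1 and 4 agree on Dept; apply Dept→Advisor and equate their Advisor entries.
Rows 1 and 2 agree on Year; apply Year→Major, GPA and equate their Major, GPA entries.
Rows 1 and 3 agree on Year; apply Year→Major, GPA and equate their Major, GPA entries.
Rows 1 and 4 agree on Year; apply Year→Major, GPA and equate their Major, GPA entries.
Row 1 is now all distinguished symbols — the join is lossless.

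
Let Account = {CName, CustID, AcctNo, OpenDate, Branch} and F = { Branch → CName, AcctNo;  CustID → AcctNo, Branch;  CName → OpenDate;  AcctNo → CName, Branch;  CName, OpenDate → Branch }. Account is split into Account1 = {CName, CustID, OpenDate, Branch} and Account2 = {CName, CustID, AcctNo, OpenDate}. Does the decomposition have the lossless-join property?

Common attributes: Account1 ∩ Account2 = {CName, CustID, OpenDate}.
Closure of {CName, CustID, OpenDate}: CustID → AcctNo, Branch applies, adding AcctNo, Branch. So (CName, CustID, OpenDate)⁺ = {CName, CustID, AcctNo, OpenDate, Branch}.
This closure contains every attribute of Account1, so Account1 ∩ Account2 → Account1. The join is lossless.

Yes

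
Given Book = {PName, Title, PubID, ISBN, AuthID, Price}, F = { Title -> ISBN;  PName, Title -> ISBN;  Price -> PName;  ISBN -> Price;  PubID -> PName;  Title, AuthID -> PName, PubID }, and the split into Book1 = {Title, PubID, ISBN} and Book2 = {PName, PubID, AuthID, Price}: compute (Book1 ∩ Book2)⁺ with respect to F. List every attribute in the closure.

PName, PubID

Book1 ∩ Book2 = {PubID}.
PubID → PName applies, adding PName
Closure: {PName, PubID}.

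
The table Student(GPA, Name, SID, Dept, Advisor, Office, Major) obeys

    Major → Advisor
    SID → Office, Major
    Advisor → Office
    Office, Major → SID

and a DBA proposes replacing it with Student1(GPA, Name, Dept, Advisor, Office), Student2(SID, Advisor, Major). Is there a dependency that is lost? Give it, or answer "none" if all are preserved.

Major → Advisor lies within Student2.
SID → Office, Major: restricted closure across fragments reaches Office, Major.
Advisor → Office lies within Student1.
Office, Major → SID: restricted closure across fragments reaches SID.
Every dependency is enforceable on the fragments, so the decomposition is dependency-preserving.

none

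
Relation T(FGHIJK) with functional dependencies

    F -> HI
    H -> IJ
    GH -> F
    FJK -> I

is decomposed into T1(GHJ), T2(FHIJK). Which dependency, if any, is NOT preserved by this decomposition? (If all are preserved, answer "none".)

GH -> F

Check GH → F: no single fragment contains all of {FGH}, and the restricted closure of {GH} across the fragments never reaches {F}.
F → HI is preserved.
H → IJ is preserved.
FJK → I is preserved.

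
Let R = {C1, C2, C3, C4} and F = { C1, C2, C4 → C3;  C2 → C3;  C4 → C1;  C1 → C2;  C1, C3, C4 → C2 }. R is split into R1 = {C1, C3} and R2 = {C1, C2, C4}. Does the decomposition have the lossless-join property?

Yes

Common attributes: R1 ∩ R2 = {C1}.
Closure of {C1}: C1 → C2 applies, adding C2; C2 → C3 applies, adding C3. So (C1)⁺ = {C1, C2, C3}.
This closure contains every attribute of R1, so R1 ∩ R2 → R1. The join is lossless.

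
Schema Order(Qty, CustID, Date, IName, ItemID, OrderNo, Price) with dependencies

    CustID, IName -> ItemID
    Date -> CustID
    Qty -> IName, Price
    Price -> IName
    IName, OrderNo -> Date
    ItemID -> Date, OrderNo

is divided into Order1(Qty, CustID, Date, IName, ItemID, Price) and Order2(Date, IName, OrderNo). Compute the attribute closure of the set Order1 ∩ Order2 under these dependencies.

CustID, Date, IName, ItemID, OrderNo

Order1 ∩ Order2 = {Date, IName}.
Date → CustID applies, adding CustID
CustID, IName → ItemID applies, adding ItemID
ItemID → Date, OrderNo applies, adding OrderNo
Closure: {CustID, Date, IName, ItemID, OrderNo}.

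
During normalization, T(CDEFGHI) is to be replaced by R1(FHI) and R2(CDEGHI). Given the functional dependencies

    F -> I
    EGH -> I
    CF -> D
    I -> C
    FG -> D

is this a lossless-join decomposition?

Common attributes: R1 ∩ R2 = {HI}.
Closure of {HI}: I → C applies, adding C. So (HI)⁺ = {CHI}.
The closure contains neither all of R1 = {FHI} nor all of R2 = {CDEGHI}, so the common attributes are not a superkey of either fragment. The join is lossy.

No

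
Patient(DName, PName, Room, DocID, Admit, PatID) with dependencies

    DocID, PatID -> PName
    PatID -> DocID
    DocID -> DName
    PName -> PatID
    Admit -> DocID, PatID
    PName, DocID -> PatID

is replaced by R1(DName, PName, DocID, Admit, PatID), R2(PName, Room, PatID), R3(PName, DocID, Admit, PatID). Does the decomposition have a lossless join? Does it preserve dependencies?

Lossless test (chase): Rows 1 and 2 agree on PatID; apply PatID→DocID and equate their DocID entries. Rows 1 and 2 agree on DocID; apply DocID→DName and equate their DName entries. Rows 1 and 3 agree on DocID; apply DocID→DName and equate their DName entries. No row becomes fully distinguished — the join is lossy.
Dependency preservation: every FD's attributes lie within a single fragment, so each can be enforced locally — preserved.

lossy but dependency-preserving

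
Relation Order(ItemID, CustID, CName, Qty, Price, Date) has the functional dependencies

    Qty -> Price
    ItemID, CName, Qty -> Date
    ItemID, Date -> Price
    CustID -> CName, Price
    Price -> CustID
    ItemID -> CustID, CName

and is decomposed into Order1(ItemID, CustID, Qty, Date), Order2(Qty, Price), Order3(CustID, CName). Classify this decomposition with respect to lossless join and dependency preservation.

Lossless test (chase): Rows 1 and 2 agree on Qty; apply Qty→Price and equate their Price entries. Rows 1 and 3 agree on CustID; apply CustID→CName, Price and equate their CName, Price entries. Rows 1 and 2 agree on Price; apply Price→CustID and equate their CustID entries. Rows 1 and 2 agree on CustID; apply CustID→CName, Price and equate their CName, Price entries. Row 1 is now all distinguished symbols — the join is lossless.
Dependency preservation: the restricted closure of {ItemID, Date} across the fragments never reaches {Price}, so ItemID, Date → Price cannot be enforced without a join — not preserved.

lossless but not dependency-preserving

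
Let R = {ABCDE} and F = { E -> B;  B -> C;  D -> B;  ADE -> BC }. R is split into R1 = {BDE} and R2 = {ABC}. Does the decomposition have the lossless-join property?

No

Common attributes: R1 ∩ R2 = {B}.
Closure of {B}: B → C applies, adding C. So (B)⁺ = {BC}.
The closure contains neither all of R1 = {BDE} nor all of R2 = {ABC}, so the common attributes are not a superkey of either fragment. The join is lossy.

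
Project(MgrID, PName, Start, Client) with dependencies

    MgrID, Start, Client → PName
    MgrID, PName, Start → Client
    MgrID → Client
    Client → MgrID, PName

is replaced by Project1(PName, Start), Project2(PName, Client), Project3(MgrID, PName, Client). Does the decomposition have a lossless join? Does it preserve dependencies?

lossy but dependency-preserving

Lossless test (chase): Rows 2 and 3 agree on Client; apply Client→MgrID, PName and equate their MgrID, PName entries. No row becomes fully distinguished — the join is lossy.
Dependency preservation: MgrID, Start, Client → PName; MgrID, PName, Start → Client are not contained in any single fragment, but the restricted closure of each left-hand side across the fragments still reaches the right-hand side; the remaining FDs each lie inside some fragment. All dependencies are preserved.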